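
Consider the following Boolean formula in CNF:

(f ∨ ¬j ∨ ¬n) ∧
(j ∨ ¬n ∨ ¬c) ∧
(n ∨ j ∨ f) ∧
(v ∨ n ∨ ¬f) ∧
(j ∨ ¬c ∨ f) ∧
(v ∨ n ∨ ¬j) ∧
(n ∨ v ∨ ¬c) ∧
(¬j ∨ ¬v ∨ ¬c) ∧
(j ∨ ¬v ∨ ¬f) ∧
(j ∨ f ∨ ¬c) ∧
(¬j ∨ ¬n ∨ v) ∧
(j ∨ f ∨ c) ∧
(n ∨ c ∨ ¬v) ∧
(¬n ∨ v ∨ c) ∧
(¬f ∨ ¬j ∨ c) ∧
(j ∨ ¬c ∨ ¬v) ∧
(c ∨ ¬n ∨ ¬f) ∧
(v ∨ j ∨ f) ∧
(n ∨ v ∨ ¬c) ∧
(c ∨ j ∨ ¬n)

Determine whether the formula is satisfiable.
No

No, the formula is not satisfiable.

No assignment of truth values to the variables can make all 20 clauses true simultaneously.

The formula is UNSAT (unsatisfiable).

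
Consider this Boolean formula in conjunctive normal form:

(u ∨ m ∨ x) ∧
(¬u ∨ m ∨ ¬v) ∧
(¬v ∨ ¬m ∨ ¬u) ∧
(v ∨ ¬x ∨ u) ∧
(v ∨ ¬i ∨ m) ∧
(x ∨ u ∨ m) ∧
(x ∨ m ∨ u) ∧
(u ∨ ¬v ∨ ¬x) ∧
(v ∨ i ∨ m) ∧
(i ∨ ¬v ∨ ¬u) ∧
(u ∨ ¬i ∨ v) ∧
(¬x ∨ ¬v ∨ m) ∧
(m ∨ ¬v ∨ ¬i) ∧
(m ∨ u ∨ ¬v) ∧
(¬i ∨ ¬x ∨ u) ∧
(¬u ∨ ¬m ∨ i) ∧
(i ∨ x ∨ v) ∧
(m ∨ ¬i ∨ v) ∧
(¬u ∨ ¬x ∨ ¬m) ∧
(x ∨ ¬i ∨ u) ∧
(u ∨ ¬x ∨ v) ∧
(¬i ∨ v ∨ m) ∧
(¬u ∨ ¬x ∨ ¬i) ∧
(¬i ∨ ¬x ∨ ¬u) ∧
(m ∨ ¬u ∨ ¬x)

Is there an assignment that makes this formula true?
Yes

Yes, the formula is satisfiable.

One satisfying assignment is: m=True, i=False, u=False, x=False, v=True

Verification: With this assignment, all 25 clauses evaluate to true.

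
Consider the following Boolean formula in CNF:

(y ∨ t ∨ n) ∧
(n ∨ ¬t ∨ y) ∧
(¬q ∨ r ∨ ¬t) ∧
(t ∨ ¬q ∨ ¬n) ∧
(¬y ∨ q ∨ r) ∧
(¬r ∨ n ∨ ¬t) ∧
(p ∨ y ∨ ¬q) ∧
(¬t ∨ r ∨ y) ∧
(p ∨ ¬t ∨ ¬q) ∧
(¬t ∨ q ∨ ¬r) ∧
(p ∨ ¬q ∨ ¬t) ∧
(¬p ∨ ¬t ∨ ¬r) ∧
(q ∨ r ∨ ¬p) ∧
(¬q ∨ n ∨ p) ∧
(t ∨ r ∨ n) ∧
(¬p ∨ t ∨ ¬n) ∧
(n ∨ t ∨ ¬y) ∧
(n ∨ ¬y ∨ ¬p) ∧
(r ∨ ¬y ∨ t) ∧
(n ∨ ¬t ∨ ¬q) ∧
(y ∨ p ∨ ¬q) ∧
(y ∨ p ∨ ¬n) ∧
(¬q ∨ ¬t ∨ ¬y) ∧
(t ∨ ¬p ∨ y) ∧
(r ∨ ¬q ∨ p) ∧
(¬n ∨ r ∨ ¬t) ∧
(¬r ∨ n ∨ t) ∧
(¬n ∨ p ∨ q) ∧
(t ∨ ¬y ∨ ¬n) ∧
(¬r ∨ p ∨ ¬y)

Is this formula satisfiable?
No

No, the formula is not satisfiable.

No assignment of truth values to the variables can make all 30 clauses true simultaneously.

The formula is UNSAT (unsatisfiable).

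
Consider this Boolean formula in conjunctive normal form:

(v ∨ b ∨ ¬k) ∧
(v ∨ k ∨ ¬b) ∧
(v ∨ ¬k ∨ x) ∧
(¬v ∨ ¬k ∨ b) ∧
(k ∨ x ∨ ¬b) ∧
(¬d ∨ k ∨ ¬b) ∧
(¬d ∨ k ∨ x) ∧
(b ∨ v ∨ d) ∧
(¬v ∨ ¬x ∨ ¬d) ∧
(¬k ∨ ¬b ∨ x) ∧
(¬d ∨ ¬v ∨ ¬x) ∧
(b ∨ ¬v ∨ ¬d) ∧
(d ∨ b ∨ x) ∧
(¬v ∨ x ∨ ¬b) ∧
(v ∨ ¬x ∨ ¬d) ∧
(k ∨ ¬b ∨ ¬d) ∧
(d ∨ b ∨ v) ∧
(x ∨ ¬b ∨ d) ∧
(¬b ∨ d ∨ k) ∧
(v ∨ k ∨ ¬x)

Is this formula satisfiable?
Yes

Yes, the formula is satisfiable.

One satisfying assignment is: x=True, b=False, v=True, k=False, d=False

Verification: With this assignment, all 20 clauses evaluate to true.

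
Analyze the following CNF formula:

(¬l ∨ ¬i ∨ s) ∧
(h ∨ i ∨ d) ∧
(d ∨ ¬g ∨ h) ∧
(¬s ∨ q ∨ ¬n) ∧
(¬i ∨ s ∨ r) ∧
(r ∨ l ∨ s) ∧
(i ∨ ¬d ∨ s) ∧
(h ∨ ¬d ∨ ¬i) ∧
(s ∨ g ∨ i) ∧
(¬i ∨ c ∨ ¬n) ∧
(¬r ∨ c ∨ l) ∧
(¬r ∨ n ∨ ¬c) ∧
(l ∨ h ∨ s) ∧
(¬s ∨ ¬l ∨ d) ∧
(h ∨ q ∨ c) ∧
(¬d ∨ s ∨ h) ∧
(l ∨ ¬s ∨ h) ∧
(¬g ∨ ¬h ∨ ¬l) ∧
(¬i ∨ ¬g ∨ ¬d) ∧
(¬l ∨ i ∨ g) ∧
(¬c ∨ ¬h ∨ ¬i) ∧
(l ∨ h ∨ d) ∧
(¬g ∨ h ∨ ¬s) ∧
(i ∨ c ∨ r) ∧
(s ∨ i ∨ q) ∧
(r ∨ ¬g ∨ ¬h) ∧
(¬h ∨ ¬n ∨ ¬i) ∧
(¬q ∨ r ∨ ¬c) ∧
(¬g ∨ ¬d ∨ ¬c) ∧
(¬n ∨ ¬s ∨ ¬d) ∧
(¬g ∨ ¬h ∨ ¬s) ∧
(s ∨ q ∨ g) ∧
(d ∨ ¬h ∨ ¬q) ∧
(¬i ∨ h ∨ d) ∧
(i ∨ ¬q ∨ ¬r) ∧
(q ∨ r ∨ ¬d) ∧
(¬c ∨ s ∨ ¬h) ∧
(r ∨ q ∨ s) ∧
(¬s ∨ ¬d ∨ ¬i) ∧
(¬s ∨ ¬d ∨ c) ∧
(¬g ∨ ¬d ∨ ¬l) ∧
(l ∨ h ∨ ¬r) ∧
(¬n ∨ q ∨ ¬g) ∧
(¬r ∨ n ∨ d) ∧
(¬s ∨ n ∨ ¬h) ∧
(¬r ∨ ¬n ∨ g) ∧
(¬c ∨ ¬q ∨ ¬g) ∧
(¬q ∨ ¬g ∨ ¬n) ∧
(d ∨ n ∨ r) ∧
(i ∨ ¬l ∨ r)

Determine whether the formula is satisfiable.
No

No, the formula is not satisfiable.

No assignment of truth values to the variables can make all 50 clauses true simultaneously.

The formula is UNSAT (unsatisfiable).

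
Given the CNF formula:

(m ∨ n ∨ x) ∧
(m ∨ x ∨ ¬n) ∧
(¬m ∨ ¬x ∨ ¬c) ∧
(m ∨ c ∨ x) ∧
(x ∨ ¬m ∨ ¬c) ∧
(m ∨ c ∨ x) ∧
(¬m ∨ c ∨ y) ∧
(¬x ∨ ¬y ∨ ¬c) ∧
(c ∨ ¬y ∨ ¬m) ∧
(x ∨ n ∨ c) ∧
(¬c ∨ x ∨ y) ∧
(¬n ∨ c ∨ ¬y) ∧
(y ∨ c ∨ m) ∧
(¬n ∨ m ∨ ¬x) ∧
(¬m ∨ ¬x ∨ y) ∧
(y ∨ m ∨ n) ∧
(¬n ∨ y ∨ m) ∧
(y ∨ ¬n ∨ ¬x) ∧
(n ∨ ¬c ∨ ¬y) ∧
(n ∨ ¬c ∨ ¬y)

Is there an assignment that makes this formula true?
Yes

Yes, the formula is satisfiable.

One satisfying assignment is: c=False, x=True, y=True, m=False, n=False

Verification: With this assignment, all 20 clauses evaluate to true.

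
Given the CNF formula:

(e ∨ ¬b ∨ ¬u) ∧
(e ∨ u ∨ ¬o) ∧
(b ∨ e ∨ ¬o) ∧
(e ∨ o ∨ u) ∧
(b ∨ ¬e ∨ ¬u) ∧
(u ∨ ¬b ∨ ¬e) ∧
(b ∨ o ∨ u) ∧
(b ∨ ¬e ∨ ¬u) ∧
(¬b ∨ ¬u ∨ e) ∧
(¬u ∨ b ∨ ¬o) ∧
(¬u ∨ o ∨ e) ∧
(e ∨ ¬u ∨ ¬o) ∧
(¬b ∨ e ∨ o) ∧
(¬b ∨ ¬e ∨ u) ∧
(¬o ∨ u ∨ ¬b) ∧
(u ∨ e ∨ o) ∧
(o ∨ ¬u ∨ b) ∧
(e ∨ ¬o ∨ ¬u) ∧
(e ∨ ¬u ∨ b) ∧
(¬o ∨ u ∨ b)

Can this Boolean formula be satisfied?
Yes

Yes, the formula is satisfiable.

One satisfying assignment is: e=True, u=True, b=True, o=False

Verification: With this assignment, all 20 clauses evaluate to true.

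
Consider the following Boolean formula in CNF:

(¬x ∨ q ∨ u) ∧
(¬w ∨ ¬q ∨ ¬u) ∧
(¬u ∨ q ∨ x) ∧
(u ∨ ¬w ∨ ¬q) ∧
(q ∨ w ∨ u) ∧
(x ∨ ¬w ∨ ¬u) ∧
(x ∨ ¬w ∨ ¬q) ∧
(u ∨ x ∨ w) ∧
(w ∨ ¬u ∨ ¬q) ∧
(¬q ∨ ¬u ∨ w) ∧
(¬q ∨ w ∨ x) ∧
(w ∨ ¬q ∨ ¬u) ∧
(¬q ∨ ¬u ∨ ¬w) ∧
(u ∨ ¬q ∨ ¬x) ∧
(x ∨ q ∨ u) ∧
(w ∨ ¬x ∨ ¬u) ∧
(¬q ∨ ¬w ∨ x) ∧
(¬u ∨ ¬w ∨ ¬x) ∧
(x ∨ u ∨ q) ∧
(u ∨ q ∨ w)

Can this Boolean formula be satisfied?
No

No, the formula is not satisfiable.

No assignment of truth values to the variables can make all 20 clauses true simultaneously.

The formula is UNSAT (unsatisfiable).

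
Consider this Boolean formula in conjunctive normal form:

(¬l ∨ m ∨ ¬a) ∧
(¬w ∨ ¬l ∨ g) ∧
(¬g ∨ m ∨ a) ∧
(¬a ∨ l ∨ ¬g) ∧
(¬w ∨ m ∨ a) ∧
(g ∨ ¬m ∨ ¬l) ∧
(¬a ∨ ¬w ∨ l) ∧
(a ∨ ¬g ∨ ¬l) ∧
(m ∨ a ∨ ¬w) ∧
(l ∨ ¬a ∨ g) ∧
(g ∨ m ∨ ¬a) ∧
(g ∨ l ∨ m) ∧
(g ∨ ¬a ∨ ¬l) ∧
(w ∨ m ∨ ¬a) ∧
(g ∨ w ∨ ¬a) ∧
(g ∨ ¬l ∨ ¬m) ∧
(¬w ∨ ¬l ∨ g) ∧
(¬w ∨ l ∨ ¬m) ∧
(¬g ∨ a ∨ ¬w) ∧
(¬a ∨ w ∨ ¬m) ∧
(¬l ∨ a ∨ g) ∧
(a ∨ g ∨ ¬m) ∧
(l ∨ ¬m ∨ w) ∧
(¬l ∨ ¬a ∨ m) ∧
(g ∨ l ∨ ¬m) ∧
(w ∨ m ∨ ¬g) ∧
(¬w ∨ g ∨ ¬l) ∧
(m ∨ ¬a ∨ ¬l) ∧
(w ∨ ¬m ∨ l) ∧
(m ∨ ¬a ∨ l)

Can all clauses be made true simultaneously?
Yes

Yes, the formula is satisfiable.

One satisfying assignment is: l=True, w=True, g=True, m=True, a=True

Verification: With this assignment, all 30 clauses evaluate to true.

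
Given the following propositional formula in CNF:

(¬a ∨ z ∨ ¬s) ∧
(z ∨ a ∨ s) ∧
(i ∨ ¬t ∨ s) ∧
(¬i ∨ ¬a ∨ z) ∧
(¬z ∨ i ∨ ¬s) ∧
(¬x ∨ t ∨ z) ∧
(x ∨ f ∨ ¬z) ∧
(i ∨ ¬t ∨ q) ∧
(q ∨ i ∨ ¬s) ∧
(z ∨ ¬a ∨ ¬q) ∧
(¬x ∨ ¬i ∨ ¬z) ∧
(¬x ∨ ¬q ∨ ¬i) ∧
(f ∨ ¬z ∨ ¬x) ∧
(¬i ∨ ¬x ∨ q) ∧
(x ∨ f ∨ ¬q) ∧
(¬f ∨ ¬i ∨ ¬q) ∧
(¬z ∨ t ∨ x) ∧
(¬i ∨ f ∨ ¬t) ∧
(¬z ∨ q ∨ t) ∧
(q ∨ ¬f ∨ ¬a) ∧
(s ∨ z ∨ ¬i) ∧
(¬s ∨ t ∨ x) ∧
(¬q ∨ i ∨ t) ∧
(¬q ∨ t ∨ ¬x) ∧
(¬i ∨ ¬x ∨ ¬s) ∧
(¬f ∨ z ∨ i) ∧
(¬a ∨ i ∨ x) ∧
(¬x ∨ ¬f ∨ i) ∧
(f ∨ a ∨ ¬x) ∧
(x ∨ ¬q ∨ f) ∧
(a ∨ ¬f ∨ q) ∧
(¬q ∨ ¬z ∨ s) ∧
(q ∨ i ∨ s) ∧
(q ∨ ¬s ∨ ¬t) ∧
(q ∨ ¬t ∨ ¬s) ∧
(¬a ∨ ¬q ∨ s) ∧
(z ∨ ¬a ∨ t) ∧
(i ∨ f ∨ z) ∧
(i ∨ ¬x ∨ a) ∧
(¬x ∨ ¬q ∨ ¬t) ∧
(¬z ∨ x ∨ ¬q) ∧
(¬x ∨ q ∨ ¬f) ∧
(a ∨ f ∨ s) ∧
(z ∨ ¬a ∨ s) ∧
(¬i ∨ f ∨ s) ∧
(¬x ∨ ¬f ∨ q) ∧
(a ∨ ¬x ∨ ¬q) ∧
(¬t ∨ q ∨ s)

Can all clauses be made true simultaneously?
No

No, the formula is not satisfiable.

No assignment of truth values to the variables can make all 48 clauses true simultaneously.

The formula is UNSAT (unsatisfiable).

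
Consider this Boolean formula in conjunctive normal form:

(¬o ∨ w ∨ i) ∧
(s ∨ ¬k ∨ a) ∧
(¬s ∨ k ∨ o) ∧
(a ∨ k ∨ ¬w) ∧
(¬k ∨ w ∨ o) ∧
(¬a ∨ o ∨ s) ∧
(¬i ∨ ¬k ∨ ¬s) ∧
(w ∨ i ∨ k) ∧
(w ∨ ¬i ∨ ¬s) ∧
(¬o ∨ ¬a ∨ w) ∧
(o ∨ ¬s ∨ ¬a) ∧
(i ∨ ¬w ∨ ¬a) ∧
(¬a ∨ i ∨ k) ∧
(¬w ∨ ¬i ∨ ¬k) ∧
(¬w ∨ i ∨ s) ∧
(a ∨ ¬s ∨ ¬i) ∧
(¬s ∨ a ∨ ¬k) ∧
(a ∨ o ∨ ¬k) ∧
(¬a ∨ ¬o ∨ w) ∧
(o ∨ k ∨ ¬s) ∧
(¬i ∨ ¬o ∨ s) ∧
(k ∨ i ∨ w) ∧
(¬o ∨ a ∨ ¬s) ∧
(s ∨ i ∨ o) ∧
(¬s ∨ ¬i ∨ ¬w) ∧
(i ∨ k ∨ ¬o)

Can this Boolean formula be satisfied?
Yes

Yes, the formula is satisfiable.

One satisfying assignment is: i=True, k=False, s=False, o=False, w=False, a=False

Verification: With this assignment, all 26 clauses evaluate to true.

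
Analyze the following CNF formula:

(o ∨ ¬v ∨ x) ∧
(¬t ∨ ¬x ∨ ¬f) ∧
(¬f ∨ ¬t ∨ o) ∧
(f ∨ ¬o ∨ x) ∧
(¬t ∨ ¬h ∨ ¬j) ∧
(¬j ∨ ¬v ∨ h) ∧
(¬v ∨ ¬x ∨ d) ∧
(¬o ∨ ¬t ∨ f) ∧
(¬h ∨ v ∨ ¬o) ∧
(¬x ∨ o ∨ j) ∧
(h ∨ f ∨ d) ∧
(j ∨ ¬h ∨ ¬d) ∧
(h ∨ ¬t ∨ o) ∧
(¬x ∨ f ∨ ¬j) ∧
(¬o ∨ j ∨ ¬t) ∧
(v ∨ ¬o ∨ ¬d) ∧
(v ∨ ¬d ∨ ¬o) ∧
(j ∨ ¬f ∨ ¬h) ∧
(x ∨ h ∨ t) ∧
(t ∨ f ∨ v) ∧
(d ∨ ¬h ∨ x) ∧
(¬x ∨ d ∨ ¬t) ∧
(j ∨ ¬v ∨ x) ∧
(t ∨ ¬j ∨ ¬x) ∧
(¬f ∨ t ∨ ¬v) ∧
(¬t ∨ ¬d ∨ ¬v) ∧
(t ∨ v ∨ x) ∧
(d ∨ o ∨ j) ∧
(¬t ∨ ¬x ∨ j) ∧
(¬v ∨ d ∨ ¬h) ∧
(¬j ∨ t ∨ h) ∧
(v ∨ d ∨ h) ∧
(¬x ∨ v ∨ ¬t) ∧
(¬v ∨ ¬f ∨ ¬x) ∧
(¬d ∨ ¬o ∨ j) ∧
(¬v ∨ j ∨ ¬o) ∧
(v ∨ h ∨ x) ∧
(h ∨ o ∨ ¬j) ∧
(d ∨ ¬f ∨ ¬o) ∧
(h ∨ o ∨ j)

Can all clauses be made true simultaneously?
No

No, the formula is not satisfiable.

No assignment of truth values to the variables can make all 40 clauses true simultaneously.

The formula is UNSAT (unsatisfiable).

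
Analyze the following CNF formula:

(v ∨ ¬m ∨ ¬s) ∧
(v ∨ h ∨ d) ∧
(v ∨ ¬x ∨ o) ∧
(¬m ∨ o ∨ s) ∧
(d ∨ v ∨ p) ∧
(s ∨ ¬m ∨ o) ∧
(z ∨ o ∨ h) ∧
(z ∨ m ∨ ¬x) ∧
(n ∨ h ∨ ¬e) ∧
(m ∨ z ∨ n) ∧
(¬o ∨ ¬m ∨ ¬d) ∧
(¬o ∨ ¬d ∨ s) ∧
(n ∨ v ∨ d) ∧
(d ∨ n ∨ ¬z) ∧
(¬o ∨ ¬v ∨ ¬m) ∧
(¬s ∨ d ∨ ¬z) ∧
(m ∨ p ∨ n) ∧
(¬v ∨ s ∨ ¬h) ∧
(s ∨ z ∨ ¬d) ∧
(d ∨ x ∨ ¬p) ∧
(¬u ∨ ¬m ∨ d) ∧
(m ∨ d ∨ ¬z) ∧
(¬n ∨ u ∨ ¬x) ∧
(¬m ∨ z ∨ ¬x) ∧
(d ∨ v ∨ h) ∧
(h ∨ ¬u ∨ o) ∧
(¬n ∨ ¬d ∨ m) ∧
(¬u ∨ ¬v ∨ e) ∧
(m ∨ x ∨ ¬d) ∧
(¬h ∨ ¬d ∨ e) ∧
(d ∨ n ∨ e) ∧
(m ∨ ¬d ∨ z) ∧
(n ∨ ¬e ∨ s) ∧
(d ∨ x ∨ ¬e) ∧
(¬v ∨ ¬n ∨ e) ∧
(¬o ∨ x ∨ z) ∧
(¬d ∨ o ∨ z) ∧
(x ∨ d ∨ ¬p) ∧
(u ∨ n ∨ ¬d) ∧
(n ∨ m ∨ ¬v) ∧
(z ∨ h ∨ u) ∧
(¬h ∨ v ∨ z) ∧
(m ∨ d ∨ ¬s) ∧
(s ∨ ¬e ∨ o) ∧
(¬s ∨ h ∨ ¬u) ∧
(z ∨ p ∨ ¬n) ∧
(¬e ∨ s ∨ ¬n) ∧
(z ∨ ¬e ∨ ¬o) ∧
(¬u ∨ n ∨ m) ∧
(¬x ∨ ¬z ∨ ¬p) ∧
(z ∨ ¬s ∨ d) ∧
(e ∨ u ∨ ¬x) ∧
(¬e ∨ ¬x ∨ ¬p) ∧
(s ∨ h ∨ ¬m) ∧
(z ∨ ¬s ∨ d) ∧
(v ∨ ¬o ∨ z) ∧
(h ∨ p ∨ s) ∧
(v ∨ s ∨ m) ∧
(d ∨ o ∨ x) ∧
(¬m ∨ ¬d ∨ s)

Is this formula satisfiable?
Yes

Yes, the formula is satisfiable.

One satisfying assignment is: o=False, u=True, s=True, v=True, d=True, e=True, p=False, m=True, h=True, z=True, n=False, x=True

Verification: With this assignment, all 60 clauses evaluate to true.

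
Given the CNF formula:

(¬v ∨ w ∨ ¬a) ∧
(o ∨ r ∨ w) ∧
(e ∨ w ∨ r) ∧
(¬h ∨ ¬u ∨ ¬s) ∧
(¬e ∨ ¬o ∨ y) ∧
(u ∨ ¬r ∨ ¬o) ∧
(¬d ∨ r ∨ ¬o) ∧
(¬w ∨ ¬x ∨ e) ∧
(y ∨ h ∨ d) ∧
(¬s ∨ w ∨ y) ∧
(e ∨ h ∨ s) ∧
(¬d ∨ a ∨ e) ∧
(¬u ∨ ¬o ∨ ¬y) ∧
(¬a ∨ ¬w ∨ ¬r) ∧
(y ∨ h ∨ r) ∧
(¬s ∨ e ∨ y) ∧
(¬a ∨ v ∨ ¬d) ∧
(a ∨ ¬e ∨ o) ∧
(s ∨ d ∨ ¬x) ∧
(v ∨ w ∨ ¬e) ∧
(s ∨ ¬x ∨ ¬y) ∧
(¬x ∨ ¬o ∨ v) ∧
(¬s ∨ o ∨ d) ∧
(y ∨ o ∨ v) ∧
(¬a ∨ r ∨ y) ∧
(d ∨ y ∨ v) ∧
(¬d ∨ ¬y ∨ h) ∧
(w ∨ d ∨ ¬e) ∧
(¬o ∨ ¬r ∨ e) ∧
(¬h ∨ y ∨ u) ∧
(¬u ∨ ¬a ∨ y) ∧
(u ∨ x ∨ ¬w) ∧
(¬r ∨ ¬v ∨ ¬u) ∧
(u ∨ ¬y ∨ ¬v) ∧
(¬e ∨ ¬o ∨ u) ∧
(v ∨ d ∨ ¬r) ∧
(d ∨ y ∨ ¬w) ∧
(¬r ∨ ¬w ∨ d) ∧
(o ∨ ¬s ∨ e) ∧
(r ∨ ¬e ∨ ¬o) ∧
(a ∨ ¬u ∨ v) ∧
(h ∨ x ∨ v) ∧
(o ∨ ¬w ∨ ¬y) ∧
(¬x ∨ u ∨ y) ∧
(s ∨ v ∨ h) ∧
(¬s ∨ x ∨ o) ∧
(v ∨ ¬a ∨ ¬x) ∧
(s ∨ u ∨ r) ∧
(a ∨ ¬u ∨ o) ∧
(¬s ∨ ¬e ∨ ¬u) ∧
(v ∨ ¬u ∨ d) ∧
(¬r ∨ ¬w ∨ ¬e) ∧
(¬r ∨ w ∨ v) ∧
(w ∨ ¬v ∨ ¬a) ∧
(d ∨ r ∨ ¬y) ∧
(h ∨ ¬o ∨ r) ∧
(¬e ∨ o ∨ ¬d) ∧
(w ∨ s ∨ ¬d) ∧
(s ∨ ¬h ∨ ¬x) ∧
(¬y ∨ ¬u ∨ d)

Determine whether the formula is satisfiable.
No

No, the formula is not satisfiable.

No assignment of truth values to the variables can make all 60 clauses true simultaneously.

The formula is UNSAT (unsatisfiable).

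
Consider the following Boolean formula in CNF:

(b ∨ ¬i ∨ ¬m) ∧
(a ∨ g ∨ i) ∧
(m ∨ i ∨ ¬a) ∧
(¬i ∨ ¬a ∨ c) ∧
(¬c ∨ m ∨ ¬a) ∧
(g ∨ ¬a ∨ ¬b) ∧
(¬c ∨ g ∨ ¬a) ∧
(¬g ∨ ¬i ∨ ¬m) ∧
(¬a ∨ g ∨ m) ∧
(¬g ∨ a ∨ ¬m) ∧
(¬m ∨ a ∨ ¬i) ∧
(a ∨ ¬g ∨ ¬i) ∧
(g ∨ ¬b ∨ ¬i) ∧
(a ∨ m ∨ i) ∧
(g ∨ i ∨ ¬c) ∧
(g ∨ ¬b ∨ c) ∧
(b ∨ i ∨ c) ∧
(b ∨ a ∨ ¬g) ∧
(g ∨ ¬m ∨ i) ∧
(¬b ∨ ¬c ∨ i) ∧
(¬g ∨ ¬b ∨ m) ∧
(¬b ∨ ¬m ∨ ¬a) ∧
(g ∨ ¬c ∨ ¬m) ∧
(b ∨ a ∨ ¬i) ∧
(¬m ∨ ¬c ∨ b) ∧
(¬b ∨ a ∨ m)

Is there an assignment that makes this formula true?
No

No, the formula is not satisfiable.

No assignment of truth values to the variables can make all 26 clauses true simultaneously.

The formula is UNSAT (unsatisfiable).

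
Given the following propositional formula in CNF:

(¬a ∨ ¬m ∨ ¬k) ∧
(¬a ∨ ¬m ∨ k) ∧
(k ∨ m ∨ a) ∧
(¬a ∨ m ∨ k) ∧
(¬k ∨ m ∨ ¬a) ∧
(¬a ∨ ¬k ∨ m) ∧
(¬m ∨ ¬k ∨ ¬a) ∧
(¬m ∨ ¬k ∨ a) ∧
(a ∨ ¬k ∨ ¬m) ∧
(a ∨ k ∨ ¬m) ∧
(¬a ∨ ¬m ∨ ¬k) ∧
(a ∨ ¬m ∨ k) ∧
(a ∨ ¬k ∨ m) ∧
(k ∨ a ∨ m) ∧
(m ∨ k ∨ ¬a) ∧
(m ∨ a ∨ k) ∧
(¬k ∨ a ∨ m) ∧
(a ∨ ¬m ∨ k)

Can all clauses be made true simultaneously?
No

No, the formula is not satisfiable.

No assignment of truth values to the variables can make all 18 clauses true simultaneously.

The formula is UNSAT (unsatisfiable).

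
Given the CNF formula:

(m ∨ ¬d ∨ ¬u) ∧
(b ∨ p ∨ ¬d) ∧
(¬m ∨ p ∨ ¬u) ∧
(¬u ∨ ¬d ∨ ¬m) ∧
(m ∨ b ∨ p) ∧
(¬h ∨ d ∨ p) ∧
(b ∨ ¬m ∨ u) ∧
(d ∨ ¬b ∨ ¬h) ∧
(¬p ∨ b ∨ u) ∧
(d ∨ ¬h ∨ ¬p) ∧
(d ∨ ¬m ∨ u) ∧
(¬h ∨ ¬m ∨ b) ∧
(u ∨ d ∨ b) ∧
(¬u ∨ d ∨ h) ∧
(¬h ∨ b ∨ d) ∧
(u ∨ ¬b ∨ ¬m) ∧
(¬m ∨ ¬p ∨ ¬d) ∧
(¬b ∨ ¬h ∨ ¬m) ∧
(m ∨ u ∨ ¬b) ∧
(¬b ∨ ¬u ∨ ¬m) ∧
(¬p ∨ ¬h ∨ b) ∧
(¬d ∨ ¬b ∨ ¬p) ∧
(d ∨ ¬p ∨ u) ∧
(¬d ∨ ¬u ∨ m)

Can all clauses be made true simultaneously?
No

No, the formula is not satisfiable.

No assignment of truth values to the variables can make all 24 clauses true simultaneously.

The formula is UNSAT (unsatisfiable).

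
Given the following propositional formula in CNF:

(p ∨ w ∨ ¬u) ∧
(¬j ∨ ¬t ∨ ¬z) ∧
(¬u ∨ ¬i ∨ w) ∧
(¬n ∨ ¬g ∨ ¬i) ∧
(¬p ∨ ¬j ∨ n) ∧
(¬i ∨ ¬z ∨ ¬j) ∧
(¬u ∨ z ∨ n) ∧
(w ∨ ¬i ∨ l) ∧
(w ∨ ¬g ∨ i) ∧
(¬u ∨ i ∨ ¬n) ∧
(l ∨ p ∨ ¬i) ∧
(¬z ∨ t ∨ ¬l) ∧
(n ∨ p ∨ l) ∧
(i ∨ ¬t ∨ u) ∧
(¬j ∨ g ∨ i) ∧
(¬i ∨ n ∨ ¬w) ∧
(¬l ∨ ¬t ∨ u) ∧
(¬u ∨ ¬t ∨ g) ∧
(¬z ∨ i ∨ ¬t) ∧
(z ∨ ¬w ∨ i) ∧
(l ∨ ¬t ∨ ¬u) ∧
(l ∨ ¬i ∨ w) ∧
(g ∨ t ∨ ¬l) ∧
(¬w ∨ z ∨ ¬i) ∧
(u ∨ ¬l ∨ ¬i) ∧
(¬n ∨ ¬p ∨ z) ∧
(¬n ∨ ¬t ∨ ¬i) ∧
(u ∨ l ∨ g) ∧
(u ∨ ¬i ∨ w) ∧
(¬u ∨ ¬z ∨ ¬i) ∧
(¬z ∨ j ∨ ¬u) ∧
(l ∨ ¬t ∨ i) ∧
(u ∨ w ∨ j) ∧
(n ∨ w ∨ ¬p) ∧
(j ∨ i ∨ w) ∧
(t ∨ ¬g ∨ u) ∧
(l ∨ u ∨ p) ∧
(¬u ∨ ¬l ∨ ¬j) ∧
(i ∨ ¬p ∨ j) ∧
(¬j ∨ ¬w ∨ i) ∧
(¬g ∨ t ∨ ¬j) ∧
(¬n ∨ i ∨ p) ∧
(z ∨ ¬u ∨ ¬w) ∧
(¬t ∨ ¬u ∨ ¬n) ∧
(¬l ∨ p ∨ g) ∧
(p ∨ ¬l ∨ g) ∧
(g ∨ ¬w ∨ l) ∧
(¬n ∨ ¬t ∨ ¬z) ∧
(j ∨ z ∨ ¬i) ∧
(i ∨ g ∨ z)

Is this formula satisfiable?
No

No, the formula is not satisfiable.

No assignment of truth values to the variables can make all 50 clauses true simultaneously.

The formula is UNSAT (unsatisfiable).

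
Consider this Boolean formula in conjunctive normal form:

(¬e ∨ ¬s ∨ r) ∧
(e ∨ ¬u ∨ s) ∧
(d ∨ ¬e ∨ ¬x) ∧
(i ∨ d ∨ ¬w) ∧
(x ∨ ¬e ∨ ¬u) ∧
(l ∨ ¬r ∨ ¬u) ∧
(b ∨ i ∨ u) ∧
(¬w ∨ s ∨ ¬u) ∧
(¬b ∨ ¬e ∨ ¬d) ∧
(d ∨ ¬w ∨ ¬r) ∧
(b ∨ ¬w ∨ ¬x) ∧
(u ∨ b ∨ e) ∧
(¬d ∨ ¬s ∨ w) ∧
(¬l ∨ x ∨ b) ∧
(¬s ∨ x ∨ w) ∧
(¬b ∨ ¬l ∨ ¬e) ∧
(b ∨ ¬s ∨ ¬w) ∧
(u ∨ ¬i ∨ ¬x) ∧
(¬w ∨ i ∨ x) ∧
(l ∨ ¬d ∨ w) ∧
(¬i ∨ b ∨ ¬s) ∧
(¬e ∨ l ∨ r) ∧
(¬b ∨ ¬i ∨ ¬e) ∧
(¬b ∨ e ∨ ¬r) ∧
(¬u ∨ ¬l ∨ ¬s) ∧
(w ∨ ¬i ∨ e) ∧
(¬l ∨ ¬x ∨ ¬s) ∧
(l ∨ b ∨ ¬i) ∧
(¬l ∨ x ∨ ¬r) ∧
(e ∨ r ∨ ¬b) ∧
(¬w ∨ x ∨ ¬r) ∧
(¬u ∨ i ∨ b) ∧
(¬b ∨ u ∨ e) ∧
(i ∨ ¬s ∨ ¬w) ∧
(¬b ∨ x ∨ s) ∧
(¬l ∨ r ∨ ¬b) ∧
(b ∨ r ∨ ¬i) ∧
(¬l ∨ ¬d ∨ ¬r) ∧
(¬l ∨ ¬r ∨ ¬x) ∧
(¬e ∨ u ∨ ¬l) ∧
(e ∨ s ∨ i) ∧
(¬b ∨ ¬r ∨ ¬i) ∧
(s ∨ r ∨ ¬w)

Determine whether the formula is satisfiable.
No

No, the formula is not satisfiable.

No assignment of truth values to the variables can make all 43 clauses true simultaneously.

The formula is UNSAT (unsatisfiable).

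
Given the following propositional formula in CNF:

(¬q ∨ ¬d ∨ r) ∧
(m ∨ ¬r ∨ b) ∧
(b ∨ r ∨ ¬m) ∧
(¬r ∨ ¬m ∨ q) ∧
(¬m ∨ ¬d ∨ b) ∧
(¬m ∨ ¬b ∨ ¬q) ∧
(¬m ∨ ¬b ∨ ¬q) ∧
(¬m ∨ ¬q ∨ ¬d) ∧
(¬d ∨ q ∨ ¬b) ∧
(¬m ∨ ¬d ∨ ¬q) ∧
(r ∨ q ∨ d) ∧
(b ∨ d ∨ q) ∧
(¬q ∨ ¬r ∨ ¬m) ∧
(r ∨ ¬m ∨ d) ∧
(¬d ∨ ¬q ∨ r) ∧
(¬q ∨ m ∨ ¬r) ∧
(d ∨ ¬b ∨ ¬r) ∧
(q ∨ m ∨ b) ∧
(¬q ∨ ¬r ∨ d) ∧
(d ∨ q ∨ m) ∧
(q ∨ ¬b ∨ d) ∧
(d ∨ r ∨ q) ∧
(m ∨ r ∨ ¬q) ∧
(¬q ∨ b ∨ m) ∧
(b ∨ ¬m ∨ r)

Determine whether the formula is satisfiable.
No

No, the formula is not satisfiable.

No assignment of truth values to the variables can make all 25 clauses true simultaneously.

The formula is UNSAT (unsatisfiable).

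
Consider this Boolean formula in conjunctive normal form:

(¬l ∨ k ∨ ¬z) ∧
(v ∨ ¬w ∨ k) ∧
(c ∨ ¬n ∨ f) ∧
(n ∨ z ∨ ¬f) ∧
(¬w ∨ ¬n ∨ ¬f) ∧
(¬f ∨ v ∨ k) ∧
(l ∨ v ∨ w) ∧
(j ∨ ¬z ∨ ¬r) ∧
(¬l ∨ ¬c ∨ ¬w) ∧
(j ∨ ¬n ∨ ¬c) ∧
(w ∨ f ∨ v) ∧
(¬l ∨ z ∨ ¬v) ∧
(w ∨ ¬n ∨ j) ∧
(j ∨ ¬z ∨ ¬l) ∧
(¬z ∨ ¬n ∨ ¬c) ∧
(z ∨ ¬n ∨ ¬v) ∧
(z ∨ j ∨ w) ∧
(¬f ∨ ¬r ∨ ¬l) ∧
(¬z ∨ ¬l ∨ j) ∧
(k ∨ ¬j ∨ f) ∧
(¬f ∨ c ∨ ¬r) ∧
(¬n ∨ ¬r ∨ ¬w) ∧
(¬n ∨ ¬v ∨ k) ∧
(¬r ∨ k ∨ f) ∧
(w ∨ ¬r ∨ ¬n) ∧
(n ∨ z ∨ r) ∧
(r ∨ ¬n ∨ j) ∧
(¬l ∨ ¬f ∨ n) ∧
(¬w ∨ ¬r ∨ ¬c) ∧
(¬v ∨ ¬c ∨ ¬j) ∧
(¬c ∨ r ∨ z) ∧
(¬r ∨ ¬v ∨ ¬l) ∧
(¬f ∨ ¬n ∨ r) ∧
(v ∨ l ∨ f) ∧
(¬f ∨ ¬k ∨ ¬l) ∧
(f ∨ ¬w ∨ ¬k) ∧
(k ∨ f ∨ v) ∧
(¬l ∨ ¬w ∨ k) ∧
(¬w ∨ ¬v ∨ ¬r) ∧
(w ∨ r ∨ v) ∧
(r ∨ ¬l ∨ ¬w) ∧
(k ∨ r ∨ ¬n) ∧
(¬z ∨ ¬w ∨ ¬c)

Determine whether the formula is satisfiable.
Yes

Yes, the formula is satisfiable.

One satisfying assignment is: n=False, f=False, k=False, z=True, v=True, l=False, j=False, r=False, c=False, w=False

Verification: With this assignment, all 43 clauses evaluate to true.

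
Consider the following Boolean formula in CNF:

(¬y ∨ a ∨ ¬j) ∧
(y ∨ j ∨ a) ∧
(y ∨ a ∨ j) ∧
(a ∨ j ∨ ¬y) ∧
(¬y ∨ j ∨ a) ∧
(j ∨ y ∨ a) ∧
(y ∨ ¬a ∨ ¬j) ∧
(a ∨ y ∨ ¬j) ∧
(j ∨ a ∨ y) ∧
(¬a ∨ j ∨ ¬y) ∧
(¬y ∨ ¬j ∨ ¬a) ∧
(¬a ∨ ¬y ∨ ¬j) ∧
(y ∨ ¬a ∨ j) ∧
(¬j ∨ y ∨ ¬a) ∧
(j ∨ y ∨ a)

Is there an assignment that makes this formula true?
No

No, the formula is not satisfiable.

No assignment of truth values to the variables can make all 15 clauses true simultaneously.

The formula is UNSAT (unsatisfiable).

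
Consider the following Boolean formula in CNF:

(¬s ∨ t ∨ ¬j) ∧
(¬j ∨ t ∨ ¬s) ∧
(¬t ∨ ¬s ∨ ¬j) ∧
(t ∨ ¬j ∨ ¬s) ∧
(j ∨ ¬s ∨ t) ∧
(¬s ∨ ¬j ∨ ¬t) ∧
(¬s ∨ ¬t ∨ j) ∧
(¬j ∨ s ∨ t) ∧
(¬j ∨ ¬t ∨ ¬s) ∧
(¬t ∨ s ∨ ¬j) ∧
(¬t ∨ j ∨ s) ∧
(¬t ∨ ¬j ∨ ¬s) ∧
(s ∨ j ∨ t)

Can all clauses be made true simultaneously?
No

No, the formula is not satisfiable.

No assignment of truth values to the variables can make all 13 clauses true simultaneously.

The formula is UNSAT (unsatisfiable).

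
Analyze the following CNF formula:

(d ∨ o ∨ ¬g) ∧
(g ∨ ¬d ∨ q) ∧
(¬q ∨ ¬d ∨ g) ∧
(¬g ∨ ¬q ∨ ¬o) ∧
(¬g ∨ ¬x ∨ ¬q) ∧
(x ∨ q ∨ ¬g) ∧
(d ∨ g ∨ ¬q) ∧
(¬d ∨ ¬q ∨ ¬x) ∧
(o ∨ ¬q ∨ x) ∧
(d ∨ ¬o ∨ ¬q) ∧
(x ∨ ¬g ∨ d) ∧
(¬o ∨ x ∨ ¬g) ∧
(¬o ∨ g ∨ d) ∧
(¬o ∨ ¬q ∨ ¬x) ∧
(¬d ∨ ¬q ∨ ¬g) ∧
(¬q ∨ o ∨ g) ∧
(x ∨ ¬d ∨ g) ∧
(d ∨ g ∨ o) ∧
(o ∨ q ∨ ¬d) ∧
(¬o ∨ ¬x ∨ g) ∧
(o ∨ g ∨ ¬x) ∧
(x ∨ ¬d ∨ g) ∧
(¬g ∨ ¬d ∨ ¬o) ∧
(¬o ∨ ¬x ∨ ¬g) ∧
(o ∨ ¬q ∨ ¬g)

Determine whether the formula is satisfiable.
No

No, the formula is not satisfiable.

No assignment of truth values to the variables can make all 25 clauses true simultaneously.

The formula is UNSAT (unsatisfiable).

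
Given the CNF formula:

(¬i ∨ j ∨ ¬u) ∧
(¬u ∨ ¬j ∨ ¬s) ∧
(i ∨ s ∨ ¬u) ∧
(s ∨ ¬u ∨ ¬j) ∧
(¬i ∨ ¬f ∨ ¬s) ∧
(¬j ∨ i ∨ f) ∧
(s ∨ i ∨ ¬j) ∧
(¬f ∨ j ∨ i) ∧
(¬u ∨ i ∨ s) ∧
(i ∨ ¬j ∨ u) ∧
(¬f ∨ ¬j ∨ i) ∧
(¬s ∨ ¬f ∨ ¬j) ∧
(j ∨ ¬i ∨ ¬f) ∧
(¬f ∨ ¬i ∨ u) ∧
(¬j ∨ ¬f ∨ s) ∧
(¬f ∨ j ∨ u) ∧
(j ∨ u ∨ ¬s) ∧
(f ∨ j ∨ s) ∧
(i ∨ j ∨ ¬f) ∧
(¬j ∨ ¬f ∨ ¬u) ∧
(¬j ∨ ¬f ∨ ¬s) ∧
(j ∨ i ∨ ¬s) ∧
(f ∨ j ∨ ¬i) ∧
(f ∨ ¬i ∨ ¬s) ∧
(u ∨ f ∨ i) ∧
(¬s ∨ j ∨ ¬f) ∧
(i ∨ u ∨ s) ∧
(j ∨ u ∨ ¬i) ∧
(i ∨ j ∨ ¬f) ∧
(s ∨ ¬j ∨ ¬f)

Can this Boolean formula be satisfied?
Yes

Yes, the formula is satisfiable.

One satisfying assignment is: i=True, f=False, s=False, j=True, u=False

Verification: With this assignment, all 30 clauses evaluate to true.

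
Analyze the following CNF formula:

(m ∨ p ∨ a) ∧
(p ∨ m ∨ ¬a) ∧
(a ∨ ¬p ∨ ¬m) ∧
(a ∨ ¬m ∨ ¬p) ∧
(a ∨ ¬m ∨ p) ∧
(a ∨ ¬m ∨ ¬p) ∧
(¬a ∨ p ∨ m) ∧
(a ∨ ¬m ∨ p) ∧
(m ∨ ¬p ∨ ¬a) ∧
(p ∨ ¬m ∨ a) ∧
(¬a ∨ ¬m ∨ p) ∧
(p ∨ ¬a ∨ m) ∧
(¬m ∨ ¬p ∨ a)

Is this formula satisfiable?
Yes

Yes, the formula is satisfiable.

One satisfying assignment is: a=False, p=True, m=False

Verification: With this assignment, all 13 clauses evaluate to true.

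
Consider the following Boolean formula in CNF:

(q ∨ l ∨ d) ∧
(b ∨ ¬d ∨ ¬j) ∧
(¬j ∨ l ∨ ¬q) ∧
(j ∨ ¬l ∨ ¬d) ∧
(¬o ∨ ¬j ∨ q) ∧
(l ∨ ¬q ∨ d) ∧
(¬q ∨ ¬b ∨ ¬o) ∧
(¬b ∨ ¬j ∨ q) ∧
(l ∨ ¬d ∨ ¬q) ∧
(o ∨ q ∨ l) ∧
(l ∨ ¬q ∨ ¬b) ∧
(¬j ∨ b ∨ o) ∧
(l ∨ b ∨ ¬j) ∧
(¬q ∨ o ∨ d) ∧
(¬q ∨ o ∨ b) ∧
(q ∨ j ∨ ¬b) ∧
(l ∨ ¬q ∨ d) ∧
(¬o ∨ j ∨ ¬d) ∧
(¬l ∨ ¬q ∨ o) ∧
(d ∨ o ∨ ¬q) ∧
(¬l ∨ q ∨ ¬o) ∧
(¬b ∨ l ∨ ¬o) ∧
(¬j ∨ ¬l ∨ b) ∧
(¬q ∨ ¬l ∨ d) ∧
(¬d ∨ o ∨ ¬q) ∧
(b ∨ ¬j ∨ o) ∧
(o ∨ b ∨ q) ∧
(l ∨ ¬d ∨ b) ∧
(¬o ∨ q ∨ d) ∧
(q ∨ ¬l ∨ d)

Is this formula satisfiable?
No

No, the formula is not satisfiable.

No assignment of truth values to the variables can make all 30 clauses true simultaneously.

The formula is UNSAT (unsatisfiable).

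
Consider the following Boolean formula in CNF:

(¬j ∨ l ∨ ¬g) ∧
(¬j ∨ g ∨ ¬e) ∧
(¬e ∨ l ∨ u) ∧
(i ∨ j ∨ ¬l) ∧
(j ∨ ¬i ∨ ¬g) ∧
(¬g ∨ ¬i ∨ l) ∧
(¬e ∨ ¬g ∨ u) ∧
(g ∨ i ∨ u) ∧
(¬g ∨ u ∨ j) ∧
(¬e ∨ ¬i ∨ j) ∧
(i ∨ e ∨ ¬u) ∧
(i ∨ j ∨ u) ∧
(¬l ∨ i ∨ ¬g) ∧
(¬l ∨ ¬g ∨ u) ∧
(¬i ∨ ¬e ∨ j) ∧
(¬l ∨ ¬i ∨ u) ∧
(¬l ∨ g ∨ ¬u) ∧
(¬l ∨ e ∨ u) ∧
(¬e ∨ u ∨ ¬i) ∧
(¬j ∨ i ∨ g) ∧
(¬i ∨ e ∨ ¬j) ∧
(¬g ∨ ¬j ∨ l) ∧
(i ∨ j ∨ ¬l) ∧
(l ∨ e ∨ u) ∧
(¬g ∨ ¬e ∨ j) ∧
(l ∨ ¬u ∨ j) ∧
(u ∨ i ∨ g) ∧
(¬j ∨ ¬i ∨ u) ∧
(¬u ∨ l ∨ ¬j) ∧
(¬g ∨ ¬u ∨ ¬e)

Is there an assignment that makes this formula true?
No

No, the formula is not satisfiable.

No assignment of truth values to the variables can make all 30 clauses true simultaneously.

The formula is UNSAT (unsatisfiable).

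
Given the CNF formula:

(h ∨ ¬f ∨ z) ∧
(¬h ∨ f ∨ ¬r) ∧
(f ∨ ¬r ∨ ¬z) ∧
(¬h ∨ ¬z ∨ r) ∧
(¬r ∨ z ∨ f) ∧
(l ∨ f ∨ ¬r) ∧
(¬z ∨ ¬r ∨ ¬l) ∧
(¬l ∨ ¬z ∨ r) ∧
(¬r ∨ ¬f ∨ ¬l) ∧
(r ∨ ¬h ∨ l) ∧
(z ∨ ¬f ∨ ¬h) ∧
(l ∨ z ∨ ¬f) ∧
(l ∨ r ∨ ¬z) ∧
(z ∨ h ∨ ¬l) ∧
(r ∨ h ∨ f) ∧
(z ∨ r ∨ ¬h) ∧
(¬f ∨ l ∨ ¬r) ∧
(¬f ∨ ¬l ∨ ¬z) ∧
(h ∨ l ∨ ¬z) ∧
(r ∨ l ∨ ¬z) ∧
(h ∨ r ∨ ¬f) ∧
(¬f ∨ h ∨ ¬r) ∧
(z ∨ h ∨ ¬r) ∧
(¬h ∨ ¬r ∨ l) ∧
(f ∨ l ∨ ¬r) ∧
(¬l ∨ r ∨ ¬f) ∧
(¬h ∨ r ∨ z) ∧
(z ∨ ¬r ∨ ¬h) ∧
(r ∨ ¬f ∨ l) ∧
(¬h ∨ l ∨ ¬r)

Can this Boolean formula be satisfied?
No

No, the formula is not satisfiable.

No assignment of truth values to the variables can make all 30 clauses true simultaneously.

The formula is UNSAT (unsatisfiable).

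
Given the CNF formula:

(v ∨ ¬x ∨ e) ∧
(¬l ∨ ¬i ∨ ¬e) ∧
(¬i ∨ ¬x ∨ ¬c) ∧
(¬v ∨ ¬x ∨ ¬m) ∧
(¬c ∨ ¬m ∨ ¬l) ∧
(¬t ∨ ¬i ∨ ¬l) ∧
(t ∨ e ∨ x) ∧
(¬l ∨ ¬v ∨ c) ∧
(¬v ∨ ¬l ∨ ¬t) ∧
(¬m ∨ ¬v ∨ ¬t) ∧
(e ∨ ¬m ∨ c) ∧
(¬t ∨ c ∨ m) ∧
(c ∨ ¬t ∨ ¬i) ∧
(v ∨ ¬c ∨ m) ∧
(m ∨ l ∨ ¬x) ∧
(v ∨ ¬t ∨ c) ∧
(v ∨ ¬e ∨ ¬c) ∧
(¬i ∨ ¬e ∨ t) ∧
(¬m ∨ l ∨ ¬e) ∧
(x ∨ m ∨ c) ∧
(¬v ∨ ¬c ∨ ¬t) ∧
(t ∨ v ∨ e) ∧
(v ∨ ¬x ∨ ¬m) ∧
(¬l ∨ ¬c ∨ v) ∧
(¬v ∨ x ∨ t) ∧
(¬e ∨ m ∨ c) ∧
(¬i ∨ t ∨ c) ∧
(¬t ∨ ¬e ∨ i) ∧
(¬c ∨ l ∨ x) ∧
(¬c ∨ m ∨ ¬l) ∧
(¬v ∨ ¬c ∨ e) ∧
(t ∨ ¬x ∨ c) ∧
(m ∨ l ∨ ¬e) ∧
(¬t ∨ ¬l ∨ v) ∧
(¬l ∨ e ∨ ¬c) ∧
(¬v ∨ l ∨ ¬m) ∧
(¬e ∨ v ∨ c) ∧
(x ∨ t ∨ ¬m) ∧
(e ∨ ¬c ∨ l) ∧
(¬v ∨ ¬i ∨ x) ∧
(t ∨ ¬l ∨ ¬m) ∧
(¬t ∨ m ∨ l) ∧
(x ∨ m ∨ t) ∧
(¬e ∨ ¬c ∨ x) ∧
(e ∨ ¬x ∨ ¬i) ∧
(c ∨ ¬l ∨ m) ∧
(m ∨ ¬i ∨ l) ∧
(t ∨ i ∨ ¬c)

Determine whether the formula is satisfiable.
No

No, the formula is not satisfiable.

No assignment of truth values to the variables can make all 48 clauses true simultaneously.

The formula is UNSAT (unsatisfiable).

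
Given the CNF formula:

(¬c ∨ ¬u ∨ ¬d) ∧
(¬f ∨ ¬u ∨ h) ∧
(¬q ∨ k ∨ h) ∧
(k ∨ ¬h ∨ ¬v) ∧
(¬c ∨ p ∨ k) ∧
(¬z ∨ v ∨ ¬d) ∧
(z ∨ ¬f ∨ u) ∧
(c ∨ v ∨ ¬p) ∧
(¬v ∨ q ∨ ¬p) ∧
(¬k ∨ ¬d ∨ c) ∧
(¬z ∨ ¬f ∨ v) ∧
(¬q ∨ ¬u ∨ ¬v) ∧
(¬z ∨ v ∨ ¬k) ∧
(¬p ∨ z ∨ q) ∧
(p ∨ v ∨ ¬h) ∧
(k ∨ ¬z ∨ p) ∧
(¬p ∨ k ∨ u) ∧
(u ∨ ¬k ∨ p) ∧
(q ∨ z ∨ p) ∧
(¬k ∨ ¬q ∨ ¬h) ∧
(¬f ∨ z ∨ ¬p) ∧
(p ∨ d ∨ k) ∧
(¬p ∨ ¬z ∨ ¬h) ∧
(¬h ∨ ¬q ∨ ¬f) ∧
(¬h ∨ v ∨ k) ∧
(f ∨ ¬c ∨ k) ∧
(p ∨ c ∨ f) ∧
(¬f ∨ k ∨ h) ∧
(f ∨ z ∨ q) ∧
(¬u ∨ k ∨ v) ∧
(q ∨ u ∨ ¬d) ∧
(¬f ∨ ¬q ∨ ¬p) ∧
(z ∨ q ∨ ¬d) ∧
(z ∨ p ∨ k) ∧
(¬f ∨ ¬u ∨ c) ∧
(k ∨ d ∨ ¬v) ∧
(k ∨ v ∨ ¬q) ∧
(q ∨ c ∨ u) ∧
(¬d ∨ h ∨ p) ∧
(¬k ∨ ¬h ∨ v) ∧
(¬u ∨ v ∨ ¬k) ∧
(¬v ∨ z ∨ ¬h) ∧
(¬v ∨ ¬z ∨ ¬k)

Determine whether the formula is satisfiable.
Yes

Yes, the formula is satisfiable.

One satisfying assignment is: p=True, k=True, c=True, v=False, h=False, d=False, z=False, f=False, q=True, u=False

Verification: With this assignment, all 43 clauses evaluate to true.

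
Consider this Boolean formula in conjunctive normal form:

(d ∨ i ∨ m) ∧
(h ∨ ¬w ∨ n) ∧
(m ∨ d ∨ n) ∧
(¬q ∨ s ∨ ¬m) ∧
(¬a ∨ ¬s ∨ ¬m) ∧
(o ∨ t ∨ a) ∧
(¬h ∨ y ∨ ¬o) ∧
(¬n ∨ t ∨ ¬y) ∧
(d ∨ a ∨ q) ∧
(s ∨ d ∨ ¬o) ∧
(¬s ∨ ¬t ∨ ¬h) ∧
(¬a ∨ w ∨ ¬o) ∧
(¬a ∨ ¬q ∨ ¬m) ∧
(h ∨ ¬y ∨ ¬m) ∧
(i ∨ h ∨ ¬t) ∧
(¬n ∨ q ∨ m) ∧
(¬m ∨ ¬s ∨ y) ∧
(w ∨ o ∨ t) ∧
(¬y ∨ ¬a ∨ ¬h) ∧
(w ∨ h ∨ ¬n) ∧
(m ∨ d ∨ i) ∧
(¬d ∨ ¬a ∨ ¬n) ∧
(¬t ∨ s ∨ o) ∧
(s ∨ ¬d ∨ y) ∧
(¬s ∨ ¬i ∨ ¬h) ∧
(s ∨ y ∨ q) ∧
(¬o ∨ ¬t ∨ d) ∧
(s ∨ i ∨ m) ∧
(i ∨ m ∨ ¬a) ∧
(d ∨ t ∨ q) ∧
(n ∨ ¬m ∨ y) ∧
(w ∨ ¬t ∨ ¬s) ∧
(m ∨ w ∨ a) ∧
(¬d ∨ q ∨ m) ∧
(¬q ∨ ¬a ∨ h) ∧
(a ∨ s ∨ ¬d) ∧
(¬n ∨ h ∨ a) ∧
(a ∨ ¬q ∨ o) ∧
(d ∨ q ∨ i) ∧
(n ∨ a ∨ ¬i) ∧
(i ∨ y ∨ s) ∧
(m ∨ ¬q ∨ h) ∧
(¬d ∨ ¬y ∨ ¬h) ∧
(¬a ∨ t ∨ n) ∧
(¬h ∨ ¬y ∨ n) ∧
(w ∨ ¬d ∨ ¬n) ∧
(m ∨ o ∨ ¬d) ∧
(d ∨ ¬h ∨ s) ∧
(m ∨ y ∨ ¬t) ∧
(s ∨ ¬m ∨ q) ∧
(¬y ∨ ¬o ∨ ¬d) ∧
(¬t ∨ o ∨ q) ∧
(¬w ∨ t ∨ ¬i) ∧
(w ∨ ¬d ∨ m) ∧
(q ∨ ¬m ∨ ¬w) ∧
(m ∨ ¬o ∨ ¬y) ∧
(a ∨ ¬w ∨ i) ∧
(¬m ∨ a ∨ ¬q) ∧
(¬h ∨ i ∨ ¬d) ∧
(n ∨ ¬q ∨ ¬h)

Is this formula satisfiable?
No

No, the formula is not satisfiable.

No assignment of truth values to the variables can make all 60 clauses true simultaneously.

The formula is UNSAT (unsatisfiable).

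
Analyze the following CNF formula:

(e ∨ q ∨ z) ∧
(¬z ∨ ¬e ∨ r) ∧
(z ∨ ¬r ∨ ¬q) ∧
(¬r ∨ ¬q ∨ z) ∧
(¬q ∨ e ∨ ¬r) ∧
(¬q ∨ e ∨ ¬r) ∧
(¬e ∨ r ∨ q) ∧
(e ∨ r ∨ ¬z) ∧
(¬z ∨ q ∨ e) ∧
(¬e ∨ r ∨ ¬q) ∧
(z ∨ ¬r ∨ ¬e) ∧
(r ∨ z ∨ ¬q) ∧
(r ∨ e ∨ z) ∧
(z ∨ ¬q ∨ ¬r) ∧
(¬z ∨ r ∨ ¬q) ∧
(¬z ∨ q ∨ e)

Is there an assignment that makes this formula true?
Yes

Yes, the formula is satisfiable.

One satisfying assignment is: e=True, q=False, r=True, z=True

Verification: With this assignment, all 16 clauses evaluate to true.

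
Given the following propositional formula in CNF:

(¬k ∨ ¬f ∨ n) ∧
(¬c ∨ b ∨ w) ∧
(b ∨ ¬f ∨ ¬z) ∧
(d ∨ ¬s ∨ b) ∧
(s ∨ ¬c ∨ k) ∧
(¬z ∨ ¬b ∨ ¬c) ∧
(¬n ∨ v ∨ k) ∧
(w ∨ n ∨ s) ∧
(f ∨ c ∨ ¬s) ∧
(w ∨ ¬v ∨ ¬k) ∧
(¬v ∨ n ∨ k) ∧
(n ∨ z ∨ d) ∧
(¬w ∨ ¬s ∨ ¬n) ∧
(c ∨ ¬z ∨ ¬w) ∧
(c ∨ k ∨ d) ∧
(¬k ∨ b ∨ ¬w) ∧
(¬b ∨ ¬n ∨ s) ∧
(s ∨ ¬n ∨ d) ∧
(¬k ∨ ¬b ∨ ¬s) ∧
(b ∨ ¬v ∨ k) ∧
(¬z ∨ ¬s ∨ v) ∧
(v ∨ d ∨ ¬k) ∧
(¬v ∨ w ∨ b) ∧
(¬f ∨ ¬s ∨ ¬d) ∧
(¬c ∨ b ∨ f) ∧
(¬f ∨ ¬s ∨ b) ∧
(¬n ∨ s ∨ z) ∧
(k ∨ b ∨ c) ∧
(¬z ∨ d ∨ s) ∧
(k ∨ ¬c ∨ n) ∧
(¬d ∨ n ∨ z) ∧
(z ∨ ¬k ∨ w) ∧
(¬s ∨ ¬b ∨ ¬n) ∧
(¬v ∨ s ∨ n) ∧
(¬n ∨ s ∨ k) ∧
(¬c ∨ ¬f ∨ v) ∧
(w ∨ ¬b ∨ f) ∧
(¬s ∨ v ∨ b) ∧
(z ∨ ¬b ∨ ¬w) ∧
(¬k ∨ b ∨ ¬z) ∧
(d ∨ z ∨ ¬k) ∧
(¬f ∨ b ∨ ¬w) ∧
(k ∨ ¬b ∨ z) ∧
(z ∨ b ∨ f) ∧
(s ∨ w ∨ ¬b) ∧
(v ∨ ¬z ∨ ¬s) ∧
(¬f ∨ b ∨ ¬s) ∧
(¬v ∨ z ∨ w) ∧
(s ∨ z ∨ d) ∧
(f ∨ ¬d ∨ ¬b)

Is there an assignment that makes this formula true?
No

No, the formula is not satisfiable.

No assignment of truth values to the variables can make all 50 clauses true simultaneously.

The formula is UNSAT (unsatisfiable).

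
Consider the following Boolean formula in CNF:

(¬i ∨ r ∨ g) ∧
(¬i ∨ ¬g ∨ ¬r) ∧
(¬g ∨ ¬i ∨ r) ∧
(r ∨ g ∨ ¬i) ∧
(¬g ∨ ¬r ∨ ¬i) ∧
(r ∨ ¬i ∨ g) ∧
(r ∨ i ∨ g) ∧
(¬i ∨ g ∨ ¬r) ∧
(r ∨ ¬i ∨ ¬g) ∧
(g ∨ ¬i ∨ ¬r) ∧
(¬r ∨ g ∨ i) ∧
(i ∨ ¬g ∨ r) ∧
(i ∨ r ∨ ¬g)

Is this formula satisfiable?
Yes

Yes, the formula is satisfiable.

One satisfying assignment is: r=True, i=False, g=True

Verification: With this assignment, all 13 clauses evaluate to true.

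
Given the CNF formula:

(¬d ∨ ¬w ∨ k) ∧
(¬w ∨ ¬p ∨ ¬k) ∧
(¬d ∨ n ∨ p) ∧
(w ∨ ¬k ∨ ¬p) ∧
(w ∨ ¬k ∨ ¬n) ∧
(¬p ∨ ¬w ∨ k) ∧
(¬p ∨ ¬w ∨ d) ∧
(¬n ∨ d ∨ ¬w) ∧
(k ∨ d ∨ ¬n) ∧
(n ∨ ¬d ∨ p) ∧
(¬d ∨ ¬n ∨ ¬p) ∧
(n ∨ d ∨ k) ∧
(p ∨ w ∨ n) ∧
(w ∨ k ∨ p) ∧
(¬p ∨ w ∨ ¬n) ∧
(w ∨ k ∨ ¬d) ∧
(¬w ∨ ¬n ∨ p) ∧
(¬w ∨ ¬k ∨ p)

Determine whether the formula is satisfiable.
No

No, the formula is not satisfiable.

No assignment of truth values to the variables can make all 18 clauses true simultaneously.

The formula is UNSAT (unsatisfiable).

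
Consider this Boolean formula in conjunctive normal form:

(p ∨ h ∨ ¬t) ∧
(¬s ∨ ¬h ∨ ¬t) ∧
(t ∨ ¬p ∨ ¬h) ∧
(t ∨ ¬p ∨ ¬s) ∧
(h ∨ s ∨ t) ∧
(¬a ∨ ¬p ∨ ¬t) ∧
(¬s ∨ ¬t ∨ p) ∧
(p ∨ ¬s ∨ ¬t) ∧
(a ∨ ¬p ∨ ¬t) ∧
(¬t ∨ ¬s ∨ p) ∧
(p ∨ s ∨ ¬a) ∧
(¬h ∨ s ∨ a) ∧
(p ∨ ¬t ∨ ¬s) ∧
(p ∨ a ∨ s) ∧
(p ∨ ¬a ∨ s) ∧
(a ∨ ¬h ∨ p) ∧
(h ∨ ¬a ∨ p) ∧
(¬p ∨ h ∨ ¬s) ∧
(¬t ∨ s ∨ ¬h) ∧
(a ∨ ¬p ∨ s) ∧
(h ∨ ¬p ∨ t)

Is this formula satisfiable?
Yes

Yes, the formula is satisfiable.

One satisfying assignment is: s=True, t=False, h=False, p=False, a=False

Verification: With this assignment, all 21 clauses evaluate to true.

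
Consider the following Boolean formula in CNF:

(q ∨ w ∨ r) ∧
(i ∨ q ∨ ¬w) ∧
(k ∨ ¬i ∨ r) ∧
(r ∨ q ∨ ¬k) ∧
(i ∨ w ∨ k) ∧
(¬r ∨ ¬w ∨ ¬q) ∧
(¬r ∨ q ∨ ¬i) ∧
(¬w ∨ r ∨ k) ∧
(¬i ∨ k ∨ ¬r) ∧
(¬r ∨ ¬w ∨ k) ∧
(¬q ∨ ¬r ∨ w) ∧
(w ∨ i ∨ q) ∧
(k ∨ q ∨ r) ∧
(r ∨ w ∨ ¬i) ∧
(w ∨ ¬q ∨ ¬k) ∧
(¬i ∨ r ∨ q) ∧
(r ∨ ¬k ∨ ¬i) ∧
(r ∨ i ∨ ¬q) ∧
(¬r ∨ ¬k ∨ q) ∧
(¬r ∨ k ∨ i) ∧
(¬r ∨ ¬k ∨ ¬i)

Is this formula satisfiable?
No

No, the formula is not satisfiable.

No assignment of truth values to the variables can make all 21 clauses true simultaneously.

The formula is UNSAT (unsatisfiable).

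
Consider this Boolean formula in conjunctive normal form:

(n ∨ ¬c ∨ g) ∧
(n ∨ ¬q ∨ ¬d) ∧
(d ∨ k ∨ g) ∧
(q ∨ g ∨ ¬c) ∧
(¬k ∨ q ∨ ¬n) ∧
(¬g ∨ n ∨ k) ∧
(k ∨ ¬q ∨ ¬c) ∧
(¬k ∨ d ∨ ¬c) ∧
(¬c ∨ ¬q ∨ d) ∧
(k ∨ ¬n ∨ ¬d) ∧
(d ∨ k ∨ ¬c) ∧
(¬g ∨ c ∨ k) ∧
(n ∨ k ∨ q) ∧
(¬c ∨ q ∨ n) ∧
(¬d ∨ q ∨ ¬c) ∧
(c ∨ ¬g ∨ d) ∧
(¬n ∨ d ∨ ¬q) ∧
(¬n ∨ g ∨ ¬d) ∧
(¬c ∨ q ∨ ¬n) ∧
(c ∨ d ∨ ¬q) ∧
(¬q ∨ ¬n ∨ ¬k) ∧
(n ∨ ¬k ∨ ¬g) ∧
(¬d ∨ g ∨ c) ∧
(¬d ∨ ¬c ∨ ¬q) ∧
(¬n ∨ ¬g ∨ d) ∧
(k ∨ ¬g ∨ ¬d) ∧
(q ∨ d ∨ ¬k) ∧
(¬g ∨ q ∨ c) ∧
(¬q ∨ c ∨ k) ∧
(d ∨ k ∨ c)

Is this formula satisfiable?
No

No, the formula is not satisfiable.

No assignment of truth values to the variables can make all 30 clauses true simultaneously.

The formula is UNSAT (unsatisfiable).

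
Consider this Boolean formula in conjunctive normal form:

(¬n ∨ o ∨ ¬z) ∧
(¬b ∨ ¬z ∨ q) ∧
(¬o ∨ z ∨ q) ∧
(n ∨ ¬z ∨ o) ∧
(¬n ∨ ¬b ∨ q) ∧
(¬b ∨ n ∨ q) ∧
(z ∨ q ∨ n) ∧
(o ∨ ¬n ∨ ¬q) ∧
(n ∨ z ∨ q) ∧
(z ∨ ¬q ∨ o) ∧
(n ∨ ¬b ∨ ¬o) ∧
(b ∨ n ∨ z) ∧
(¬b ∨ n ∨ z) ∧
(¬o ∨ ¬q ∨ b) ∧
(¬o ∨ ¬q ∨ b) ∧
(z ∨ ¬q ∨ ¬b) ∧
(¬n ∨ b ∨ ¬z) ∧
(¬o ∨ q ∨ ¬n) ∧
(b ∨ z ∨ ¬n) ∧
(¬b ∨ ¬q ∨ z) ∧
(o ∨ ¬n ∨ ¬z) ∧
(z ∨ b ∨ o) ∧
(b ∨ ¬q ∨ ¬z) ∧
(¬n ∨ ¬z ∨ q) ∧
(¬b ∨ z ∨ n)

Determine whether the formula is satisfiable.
Yes

Yes, the formula is satisfiable.

One satisfying assignment is: o=True, q=False, n=False, b=False, z=True

Verification: With this assignment, all 25 clauses evaluate to true.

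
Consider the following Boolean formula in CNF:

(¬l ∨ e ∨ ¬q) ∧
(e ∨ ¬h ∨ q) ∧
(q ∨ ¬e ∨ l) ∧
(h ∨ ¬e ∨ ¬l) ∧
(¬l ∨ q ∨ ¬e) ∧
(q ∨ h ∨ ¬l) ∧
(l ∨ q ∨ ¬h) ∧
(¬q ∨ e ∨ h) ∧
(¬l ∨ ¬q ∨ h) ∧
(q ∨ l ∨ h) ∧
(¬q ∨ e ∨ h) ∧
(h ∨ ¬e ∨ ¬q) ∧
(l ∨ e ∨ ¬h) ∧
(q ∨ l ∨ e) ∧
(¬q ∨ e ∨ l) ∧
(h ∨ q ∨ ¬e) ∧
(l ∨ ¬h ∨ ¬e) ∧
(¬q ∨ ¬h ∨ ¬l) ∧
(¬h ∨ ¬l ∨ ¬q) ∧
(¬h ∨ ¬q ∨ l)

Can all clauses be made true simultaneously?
No

No, the formula is not satisfiable.

No assignment of truth values to the variables can make all 20 clauses true simultaneously.

The formula is UNSAT (unsatisfiable).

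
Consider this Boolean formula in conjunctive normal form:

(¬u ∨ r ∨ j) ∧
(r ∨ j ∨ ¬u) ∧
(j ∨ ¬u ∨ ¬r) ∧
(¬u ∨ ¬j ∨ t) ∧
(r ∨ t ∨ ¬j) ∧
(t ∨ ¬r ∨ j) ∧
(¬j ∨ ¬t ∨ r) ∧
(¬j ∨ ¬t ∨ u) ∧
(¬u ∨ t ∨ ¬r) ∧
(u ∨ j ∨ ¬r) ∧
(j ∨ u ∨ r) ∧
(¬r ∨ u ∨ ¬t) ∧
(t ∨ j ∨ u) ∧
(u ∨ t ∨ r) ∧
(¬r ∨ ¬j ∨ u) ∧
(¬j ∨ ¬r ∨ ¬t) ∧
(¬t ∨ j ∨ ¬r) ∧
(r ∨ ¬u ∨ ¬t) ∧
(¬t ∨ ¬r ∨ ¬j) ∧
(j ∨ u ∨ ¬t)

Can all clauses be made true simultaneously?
No

No, the formula is not satisfiable.

No assignment of truth values to the variables can make all 20 clauses true simultaneously.

The formula is UNSAT (unsatisfiable).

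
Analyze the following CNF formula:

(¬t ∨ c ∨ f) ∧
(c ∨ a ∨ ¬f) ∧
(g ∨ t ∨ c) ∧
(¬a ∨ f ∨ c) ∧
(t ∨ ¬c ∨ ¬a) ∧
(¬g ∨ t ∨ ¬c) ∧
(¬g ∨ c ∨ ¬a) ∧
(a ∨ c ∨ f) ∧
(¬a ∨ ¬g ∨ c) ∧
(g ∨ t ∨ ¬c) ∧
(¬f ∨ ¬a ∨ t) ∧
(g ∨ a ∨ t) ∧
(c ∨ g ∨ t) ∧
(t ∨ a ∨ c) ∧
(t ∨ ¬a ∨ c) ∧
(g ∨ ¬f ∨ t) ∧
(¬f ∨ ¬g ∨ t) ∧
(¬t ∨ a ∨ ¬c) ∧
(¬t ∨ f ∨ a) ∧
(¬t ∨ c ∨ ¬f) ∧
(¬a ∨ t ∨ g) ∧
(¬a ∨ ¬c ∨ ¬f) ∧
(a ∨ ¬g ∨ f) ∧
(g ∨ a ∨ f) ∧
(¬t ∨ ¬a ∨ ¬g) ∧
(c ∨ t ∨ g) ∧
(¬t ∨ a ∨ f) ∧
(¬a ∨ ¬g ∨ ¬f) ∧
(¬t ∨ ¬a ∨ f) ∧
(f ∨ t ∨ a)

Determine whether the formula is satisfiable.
No

No, the formula is not satisfiable.

No assignment of truth values to the variables can make all 30 clauses true simultaneously.

The formula is UNSAT (unsatisfiable).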